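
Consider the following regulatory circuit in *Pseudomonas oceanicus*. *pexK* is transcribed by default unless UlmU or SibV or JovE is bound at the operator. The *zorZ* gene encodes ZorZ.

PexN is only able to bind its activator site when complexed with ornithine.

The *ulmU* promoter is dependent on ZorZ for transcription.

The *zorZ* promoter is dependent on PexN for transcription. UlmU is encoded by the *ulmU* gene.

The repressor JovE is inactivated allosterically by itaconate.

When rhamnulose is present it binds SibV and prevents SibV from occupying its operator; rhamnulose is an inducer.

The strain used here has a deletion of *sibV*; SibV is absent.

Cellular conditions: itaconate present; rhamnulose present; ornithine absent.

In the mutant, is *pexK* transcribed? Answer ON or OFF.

Ornithine is absent, so PexN is inactive.
Required activator PexN is absent, so *zorZ* is not transcribed.
So ZorZ is not produced.
Required activator ZorZ is absent, so *ulmU* is not transcribed.
So UlmU is not produced.
SibV is non-functional in this strain, so it has no effect.
Itaconate is present, so JovE is inactive.
With no repressor bound, *pexK* is transcribed.

ON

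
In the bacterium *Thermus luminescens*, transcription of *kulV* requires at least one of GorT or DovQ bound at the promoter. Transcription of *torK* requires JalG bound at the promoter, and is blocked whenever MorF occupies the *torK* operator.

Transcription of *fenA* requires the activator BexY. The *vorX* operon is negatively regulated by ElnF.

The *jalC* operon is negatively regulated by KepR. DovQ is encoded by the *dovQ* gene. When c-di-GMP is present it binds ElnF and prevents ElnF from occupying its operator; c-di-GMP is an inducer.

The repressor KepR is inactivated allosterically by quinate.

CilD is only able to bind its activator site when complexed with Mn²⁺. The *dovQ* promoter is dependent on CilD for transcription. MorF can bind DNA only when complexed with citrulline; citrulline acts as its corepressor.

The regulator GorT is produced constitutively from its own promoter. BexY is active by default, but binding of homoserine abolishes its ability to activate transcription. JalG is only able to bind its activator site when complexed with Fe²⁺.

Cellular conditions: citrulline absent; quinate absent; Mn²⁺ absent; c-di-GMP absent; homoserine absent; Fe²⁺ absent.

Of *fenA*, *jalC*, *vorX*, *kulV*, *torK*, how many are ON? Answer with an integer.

Homoserine is absent, so BexY is active.
No repressor is bound and BexY is active, so *fenA* is transcribed.
→ *fenA* is ON.
Quinate is absent, so KepR is active.
With repressor KepR bound, *jalC* is not transcribed.
→ *jalC* is OFF.
c-di-GMP is absent, so ElnF is active.
With repressor ElnF bound, *vorX* is not transcribed.
→ *vorX* is OFF.
GorT is produced constitutively and is active.
Mn²⁺ is absent, so CilD is inactive.
Required activator CilD is absent, so *dovQ* is not transcribed.
So DovQ is not produced.
Activator GorT is present, so *kulV* is transcribed.
→ *kulV* is ON.
Fe²⁺ is absent, so JalG is inactive.
Citrulline is absent, so MorF is inactive.
Required activator JalG is absent, so *torK* is not transcribed.
→ *torK* is OFF.
2 of the 5 genes are transcribed.

2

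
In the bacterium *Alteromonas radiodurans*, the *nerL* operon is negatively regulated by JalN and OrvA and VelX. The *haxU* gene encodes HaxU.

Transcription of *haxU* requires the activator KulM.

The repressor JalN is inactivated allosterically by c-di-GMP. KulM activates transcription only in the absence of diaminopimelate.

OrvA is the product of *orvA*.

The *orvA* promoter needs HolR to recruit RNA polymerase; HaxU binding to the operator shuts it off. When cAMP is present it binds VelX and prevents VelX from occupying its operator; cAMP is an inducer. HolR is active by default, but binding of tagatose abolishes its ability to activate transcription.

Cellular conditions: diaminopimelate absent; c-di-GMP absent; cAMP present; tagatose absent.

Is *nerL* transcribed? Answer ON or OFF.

c-di-GMP is absent, so JalN is active.
Tagatose is absent, so HolR is active.
Diaminopimelate is absent, so KulM is active.
No repressor is bound and KulM is active, so *haxU* is transcribed.
So HaxU is produced and active.
With repressor HaxU bound, *orvA* is not transcribed.
So OrvA is not produced.
cAMP is present, so VelX is inactive.
With repressor JalN bound, *nerL* is not transcribed.

OFF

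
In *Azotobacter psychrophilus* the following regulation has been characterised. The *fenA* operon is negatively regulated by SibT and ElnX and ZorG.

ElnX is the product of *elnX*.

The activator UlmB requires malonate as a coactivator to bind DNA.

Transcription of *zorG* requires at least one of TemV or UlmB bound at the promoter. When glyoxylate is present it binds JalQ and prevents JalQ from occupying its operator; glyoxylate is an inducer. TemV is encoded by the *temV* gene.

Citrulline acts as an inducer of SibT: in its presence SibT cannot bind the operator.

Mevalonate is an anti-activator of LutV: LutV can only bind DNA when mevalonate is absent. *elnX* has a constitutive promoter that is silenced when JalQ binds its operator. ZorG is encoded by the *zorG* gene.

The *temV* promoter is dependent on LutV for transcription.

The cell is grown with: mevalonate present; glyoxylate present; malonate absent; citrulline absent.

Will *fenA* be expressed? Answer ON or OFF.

Citrulline is absent, so SibT is active.
Glyoxylate is present, so JalQ is inactive.
With no repressor bound, *elnX* is transcribed.
So ElnX is produced and active.
Mevalonate is present, so LutV is inactive.
Required activator LutV is absent, so *temV* is not transcribed.
So TemV is not produced.
Malonate is absent, so UlmB is inactive.
No activator is available at the *zorG* promoter, so *zorG* is not transcribed.
So ZorG is not produced.
With repressor SibT bound, *fenA* is not transcribed.

OFF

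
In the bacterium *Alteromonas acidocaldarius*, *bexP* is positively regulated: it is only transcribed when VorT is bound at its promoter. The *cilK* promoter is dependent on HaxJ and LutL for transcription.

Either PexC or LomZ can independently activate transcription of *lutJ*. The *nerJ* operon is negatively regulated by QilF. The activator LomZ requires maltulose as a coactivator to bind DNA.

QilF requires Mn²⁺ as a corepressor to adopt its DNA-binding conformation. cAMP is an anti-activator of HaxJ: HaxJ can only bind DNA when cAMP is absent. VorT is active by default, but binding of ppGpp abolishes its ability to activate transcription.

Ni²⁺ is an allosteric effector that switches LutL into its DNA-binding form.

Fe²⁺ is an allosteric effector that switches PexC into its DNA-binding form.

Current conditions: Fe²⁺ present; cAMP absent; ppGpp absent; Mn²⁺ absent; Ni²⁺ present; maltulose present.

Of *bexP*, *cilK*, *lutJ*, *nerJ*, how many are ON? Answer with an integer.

4

ppGpp is absent, so VorT is active.
No repressor is bound and VorT is active, so *bexP* is transcribed.
→ *bexP* is ON.
cAMP is absent, so HaxJ is active.
Ni²⁺ is present, so LutL is active.
No repressor is bound and HaxJ and LutL are active, so *cilK* is transcribed.
→ *cilK* is ON.
Fe²⁺ is present, so PexC is active.
Maltulose is present, so LomZ is active.
Activator PexC is present, so *lutJ* is transcribed.
→ *lutJ* is ON.
Mn²⁺ is absent, so QilF is inactive.
With no repressor bound, *nerJ* is transcribed.
→ *nerJ* is ON.
4 of the 4 genes are transcribed.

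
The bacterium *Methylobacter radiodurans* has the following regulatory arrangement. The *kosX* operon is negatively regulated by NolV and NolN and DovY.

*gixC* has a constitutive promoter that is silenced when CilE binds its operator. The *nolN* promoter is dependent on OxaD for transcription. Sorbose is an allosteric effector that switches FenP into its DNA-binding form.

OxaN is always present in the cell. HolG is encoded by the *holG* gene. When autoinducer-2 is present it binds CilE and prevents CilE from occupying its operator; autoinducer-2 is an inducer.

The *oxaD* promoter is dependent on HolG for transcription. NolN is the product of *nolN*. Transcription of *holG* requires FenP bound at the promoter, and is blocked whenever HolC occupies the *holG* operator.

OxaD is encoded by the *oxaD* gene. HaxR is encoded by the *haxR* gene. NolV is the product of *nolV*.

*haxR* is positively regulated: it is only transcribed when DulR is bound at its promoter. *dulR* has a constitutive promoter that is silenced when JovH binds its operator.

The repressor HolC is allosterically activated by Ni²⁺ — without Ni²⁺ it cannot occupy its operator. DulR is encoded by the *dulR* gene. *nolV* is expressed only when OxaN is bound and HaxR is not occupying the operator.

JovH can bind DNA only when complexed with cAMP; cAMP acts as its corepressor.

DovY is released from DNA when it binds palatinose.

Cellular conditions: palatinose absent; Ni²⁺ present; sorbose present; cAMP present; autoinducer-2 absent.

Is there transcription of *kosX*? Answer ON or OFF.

cAMP is present, so JovH is active.
With repressor JovH bound, *dulR* is not transcribed.
So DulR is not produced.
Required activator DulR is absent, so *haxR* is not transcribed.
So HaxR is not produced.
OxaN is produced constitutively and is active.
No repressor is bound and OxaN is active, so *nolV* is transcribed.
So NolV is produced and active.
Ni²⁺ is present, so HolC is active.
Sorbose is present, so FenP is active.
With repressor HolC bound, *holG* is not transcribed.
So HolG is not produced.
Required activator HolG is absent, so *oxaD* is not transcribed.
So OxaD is not produced.
Required activator OxaD is absent, so *nolN* is not transcribed.
So NolN is not produced.
Palatinose is absent, so DovY is active.
With repressor NolV bound, *kosX* is not transcribed.

OFF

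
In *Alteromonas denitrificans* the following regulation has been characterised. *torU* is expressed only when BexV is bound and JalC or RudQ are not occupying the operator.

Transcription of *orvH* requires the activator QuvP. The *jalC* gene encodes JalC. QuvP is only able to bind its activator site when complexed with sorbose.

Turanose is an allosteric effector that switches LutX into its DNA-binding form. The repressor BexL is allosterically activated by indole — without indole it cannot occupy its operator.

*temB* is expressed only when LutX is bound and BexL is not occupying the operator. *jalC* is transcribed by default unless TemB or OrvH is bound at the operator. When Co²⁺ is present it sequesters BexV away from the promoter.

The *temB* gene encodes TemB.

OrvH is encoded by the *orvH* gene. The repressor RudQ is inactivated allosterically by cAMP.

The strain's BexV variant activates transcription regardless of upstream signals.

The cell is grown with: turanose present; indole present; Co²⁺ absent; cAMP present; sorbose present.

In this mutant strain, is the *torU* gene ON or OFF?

Indole is present, so BexL is active.
Turanose is present, so LutX is active.
With repressor BexL bound, *temB* is not transcribed.
So TemB is not produced.
Sorbose is present, so QuvP is active.
No repressor is bound and QuvP is active, so *orvH* is transcribed.
So OrvH is produced and active.
With repressor OrvH bound, *jalC* is not transcribed.
So JalC is not produced.
BexV is constitutively active in this strain.
cAMP is present, so RudQ is inactive.
No repressor is bound and BexV is active, so *torU* is transcribed.

ON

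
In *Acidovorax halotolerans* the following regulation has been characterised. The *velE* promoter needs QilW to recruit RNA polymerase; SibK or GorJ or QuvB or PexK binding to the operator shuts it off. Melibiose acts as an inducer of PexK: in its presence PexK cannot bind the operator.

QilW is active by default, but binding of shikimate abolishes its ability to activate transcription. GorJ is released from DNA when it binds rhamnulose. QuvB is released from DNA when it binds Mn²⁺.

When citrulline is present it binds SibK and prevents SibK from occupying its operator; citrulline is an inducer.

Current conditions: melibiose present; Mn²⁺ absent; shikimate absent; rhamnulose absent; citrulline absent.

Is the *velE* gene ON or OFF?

Citrulline is absent, so SibK is active.
Rhamnulose is absent, so GorJ is active.
Shikimate is absent, so QilW is active.
Mn²⁺ is absent, so QuvB is active.
Melibiose is present, so PexK is inactive.
With repressor SibK bound, *velE* is not transcribed.

OFF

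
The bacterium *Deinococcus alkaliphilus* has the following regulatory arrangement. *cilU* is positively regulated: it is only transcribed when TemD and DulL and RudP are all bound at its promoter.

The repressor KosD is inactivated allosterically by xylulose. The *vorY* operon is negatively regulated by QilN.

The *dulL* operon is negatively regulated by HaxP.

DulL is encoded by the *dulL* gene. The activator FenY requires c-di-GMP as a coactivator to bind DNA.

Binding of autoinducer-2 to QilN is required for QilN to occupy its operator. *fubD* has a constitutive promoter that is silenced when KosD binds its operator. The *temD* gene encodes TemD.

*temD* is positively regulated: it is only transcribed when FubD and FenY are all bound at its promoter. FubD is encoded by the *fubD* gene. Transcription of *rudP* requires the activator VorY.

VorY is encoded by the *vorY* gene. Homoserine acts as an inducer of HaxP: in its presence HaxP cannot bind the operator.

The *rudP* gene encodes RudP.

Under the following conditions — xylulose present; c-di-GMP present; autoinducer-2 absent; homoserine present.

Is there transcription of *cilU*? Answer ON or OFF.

ON

Xylulose is present, so KosD is inactive.
With no repressor bound, *fubD* is transcribed.
So FubD is produced and active.
c-di-GMP is present, so FenY is active.
No repressor is bound and FubD and FenY are active, so *temD* is transcribed.
So TemD is produced and active.
Homoserine is present, so HaxP is inactive.
With no repressor bound, *dulL* is transcribed.
So DulL is produced and active.
Autoinducer-2 is absent, so QilN is inactive.
With no repressor bound, *vorY* is transcribed.
So VorY is produced and active.
No repressor is bound and VorY is active, so *rudP* is transcribed.
So RudP is produced and active.
No repressor is bound and TemD and DulL and RudP are active, so *cilU* is transcribed.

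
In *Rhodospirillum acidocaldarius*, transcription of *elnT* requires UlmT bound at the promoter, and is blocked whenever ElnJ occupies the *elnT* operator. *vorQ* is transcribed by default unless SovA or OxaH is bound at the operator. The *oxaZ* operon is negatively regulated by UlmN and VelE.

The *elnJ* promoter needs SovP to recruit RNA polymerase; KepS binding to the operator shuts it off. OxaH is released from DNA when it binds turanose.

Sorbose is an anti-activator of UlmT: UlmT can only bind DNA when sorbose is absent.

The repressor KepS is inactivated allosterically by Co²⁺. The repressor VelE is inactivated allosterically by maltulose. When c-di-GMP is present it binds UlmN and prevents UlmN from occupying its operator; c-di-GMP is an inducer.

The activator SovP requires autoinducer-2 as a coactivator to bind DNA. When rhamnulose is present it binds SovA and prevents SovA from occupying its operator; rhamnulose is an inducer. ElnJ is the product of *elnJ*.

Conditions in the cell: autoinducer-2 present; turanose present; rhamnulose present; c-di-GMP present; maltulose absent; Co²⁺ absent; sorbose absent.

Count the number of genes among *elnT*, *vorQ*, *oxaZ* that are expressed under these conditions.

2

Sorbose is absent, so UlmT is active.
Autoinducer-2 is present, so SovP is active.
Co²⁺ is absent, so KepS is active.
With repressor KepS bound, *elnJ* is not transcribed.
So ElnJ is not produced.
No repressor is bound and UlmT is active, so *elnT* is transcribed.
→ *elnT* is ON.
Rhamnulose is present, so SovA is inactive.
Turanose is present, so OxaH is inactive.
With no repressor bound, *vorQ* is transcribed.
→ *vorQ* is ON.
c-di-GMP is present, so UlmN is inactive.
Maltulose is absent, so VelE is active.
With repressor VelE bound, *oxaZ* is not transcribed.
→ *oxaZ* is OFF.
2 of the 3 genes are transcribed.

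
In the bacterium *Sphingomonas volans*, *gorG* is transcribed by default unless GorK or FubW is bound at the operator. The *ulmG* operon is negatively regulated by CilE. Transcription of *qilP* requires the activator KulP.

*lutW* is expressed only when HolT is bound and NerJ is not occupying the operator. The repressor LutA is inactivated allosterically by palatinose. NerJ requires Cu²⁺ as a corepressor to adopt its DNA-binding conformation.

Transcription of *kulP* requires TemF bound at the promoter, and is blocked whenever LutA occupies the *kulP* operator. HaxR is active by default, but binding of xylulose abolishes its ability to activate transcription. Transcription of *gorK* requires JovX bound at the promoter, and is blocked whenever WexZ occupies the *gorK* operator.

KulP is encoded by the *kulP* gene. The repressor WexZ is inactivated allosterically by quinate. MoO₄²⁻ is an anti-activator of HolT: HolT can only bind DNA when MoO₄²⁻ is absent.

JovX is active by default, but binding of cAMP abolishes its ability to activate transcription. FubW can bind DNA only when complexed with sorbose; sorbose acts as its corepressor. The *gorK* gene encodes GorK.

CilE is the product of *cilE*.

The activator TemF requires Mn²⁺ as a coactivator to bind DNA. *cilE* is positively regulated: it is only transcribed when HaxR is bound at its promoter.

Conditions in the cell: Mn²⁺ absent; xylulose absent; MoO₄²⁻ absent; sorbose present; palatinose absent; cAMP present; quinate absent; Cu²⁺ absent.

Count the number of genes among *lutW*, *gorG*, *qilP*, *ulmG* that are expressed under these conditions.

Cu²⁺ is absent, so NerJ is inactive.
MoO₄²⁻ is absent, so HolT is active.
No repressor is bound and HolT is active, so *lutW* is transcribed.
→ *lutW* is ON.
Quinate is absent, so WexZ is active.
cAMP is present, so JovX is inactive.
With repressor WexZ bound, *gorK* is not transcribed.
So GorK is not produced.
Sorbose is present, so FubW is active.
With repressor FubW bound, *gorG* is not transcribed.
→ *gorG* is OFF.
Mn²⁺ is absent, so TemF is inactive.
Palatinose is absent, so LutA is active.
With repressor LutA bound, *kulP* is not transcribed.
So KulP is not produced.
Required activator KulP is absent, so *qilP* is not transcribed.
→ *qilP* is OFF.
Xylulose is absent, so HaxR is active.
No repressor is bound and HaxR is active, so *cilE* is transcribed.
So CilE is produced and active.
With repressor CilE bound, *ulmG* is not transcribed.
→ *ulmG* is OFF.
1 of the 4 genes is transcribed.

1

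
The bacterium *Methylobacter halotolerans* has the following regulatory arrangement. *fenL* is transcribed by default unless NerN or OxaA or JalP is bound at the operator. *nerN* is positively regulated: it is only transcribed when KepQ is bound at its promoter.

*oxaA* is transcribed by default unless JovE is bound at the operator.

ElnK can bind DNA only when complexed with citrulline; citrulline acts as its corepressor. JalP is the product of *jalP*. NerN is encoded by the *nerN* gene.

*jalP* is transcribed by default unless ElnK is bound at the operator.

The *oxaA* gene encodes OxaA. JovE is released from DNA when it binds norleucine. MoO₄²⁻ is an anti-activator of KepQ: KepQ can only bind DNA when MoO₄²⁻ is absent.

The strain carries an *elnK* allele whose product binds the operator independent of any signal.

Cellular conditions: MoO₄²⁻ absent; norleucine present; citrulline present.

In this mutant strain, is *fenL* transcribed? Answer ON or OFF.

OFF

MoO₄²⁻ is absent, so KepQ is active.
No repressor is bound and KepQ is active, so *nerN* is transcribed.
So NerN is produced and active.
Norleucine is present, so JovE is inactive.
With no repressor bound, *oxaA* is transcribed.
So OxaA is produced and active.
ElnK is constitutively active in this strain.
With repressor ElnK bound, *jalP* is not transcribed.
So JalP is not produced.
With repressor NerN bound, *fenL* is not transcribed.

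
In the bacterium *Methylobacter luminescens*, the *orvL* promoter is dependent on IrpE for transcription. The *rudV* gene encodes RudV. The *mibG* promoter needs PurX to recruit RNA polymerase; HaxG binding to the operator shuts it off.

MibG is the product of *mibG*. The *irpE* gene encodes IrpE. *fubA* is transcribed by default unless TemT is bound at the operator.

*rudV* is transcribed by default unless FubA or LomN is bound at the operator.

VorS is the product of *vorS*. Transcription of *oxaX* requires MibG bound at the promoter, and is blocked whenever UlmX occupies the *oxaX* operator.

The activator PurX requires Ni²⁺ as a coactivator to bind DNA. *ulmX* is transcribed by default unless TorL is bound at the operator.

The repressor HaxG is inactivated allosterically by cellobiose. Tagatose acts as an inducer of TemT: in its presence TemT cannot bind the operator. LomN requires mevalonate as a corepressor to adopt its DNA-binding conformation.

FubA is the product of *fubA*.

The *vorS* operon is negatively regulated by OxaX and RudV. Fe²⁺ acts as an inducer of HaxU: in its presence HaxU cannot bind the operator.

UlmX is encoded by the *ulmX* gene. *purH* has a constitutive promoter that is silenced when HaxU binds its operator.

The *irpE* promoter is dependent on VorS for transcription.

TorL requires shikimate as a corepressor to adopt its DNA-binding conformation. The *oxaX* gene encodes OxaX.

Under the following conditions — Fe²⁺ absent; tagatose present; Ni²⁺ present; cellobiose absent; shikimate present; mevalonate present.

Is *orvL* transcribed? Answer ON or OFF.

Shikimate is present, so TorL is active.
With repressor TorL bound, *ulmX* is not transcribed.
So UlmX is not produced.
Cellobiose is absent, so HaxG is active.
Ni²⁺ is present, so PurX is active.
With repressor HaxG bound, *mibG* is not transcribed.
So MibG is not produced.
Required activator MibG is absent, so *oxaX* is not transcribed.
So OxaX is not produced.
Tagatose is present, so TemT is inactive.
With no repressor bound, *fubA* is transcribed.
So FubA is produced and active.
Mevalonate is present, so LomN is active.
With repressor FubA bound, *rudV* is not transcribed.
So RudV is not produced.
With no repressor bound, *vorS* is transcribed.
So VorS is produced and active.
No repressor is bound and VorS is active, so *irpE* is transcribed.
So IrpE is produced and active.
No repressor is bound and IrpE is active, so *orvL* is transcribed.

ON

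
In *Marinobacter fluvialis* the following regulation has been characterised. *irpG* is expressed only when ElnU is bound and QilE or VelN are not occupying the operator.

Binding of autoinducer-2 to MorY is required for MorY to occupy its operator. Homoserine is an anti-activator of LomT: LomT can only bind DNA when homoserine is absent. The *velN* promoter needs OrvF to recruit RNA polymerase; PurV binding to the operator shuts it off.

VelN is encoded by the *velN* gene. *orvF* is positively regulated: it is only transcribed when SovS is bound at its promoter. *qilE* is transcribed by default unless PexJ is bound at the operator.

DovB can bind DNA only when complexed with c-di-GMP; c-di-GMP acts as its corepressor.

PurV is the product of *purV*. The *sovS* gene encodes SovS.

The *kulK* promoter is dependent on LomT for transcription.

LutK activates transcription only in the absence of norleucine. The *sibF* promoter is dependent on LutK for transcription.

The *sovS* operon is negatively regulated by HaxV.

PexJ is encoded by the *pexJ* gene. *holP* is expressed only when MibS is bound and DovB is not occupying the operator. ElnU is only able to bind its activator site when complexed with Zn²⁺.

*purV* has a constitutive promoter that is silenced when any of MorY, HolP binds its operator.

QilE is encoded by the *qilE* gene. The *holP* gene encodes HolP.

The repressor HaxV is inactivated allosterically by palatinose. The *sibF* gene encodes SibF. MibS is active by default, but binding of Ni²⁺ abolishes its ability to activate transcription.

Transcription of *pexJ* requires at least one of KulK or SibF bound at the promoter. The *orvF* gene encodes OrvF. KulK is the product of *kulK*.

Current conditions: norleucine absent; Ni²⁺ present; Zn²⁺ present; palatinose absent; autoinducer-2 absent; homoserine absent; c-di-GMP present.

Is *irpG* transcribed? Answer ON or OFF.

Homoserine is absent, so LomT is active.
No repressor is bound and LomT is active, so *kulK* is transcribed.
So KulK is produced and active.
Norleucine is absent, so LutK is active.
No repressor is bound and LutK is active, so *sibF* is transcribed.
So SibF is produced and active.
Activator KulK is present, so *pexJ* is transcribed.
So PexJ is produced and active.
With repressor PexJ bound, *qilE* is not transcribed.
So QilE is not produced.
Zn²⁺ is present, so ElnU is active.
Autoinducer-2 is absent, so MorY is inactive.
c-di-GMP is present, so DovB is active.
Ni²⁺ is present, so MibS is inactive.
With repressor DovB bound, *holP* is not transcribed.
So HolP is not produced.
With no repressor bound, *purV* is transcribed.
So PurV is produced and active.
Palatinose is absent, so HaxV is active.
With repressor HaxV bound, *sovS* is not transcribed.
So SovS is not produced.
Required activator SovS is absent, so *orvF* is not transcribed.
So OrvF is not produced.
With repressor PurV bound, *velN* is not transcribed.
So VelN is not produced.
No repressor is bound and ElnU is active, so *irpG* is transcribed.

ON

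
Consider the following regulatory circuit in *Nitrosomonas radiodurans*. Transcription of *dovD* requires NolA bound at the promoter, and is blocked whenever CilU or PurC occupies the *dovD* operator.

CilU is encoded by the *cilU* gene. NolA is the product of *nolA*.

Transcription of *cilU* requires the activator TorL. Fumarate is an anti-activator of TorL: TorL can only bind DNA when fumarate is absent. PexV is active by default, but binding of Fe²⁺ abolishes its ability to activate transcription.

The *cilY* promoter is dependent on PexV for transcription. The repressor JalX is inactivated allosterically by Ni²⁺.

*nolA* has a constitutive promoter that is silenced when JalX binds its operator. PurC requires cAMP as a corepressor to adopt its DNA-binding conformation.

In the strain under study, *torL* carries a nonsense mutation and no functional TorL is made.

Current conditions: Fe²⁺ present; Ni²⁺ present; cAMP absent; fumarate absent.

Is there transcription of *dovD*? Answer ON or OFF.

ON

Ni²⁺ is present, so JalX is inactive.
With no repressor bound, *nolA* is transcribed.
So NolA is produced and active.
TorL is non-functional in this strain, so it has no effect.
Required activator TorL is absent, so *cilU* is not transcribed.
So CilU is not produced.
cAMP is absent, so PurC is inactive.
No repressor is bound and NolA is active, so *dovD* is transcribed.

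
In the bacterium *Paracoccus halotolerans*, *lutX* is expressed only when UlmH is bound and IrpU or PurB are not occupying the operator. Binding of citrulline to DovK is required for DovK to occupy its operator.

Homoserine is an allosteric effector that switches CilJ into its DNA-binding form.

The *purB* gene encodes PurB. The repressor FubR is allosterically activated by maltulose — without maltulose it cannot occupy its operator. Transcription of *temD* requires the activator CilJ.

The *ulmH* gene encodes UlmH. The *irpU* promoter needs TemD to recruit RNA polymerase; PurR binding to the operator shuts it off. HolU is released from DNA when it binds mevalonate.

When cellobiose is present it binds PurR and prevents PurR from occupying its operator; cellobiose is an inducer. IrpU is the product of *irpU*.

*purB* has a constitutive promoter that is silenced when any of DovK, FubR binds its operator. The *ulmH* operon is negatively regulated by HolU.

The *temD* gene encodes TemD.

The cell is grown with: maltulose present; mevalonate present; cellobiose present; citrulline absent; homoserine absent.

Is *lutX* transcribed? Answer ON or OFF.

Homoserine is absent, so CilJ is inactive.
Required activator CilJ is absent, so *temD* is not transcribed.
So TemD is not produced.
Cellobiose is present, so PurR is inactive.
Required activator TemD is absent, so *irpU* is not transcribed.
So IrpU is not produced.
Mevalonate is present, so HolU is inactive.
With no repressor bound, *ulmH* is transcribed.
So UlmH is produced and active.
Citrulline is absent, so DovK is inactive.
Maltulose is present, so FubR is active.
With repressor FubR bound, *purB* is not transcribed.
So PurB is not produced.
No repressor is bound and UlmH is active, so *lutX* is transcribed.

ON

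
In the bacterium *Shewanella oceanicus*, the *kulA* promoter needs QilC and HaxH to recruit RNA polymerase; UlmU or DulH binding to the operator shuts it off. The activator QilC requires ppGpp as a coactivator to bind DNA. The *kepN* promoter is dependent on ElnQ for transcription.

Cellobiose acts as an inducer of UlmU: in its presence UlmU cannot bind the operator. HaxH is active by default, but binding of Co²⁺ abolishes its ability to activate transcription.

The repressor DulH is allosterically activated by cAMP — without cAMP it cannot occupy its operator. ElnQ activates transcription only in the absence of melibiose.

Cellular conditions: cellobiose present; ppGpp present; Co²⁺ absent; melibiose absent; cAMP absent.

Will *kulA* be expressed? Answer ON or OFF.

ON

Cellobiose is present, so UlmU is inactive.
ppGpp is present, so QilC is active.
Co²⁺ is absent, so HaxH is active.
cAMP is absent, so DulH is inactive.
No repressor is bound and QilC and HaxH are active, so *kulA* is transcribed.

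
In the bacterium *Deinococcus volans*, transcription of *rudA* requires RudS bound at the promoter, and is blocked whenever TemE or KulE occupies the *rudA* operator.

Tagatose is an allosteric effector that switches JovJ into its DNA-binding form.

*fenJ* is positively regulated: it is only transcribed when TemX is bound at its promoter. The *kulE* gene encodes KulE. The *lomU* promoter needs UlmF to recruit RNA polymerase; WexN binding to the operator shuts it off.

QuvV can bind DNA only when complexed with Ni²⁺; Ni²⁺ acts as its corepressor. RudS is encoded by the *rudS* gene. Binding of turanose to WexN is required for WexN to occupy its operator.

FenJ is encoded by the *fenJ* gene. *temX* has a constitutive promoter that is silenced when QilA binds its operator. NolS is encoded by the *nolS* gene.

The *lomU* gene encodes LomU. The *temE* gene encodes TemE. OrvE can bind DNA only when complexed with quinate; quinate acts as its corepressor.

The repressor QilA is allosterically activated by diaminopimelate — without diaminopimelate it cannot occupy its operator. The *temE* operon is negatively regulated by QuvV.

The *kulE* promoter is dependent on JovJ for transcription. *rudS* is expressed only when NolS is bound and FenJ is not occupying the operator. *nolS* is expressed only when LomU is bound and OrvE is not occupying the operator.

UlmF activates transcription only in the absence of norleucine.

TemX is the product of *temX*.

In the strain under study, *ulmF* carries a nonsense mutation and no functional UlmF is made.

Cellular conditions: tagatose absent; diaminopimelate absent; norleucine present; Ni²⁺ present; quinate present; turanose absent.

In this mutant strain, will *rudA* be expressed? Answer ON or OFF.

Quinate is present, so OrvE is active.
Turanose is absent, so WexN is inactive.
UlmF is non-functional in this strain, so it has no effect.
Required activator UlmF is absent, so *lomU* is not transcribed.
So LomU is not produced.
With repressor OrvE bound, *nolS* is not transcribed.
So NolS is not produced.
Diaminopimelate is absent, so QilA is inactive.
With no repressor bound, *temX* is transcribed.
So TemX is produced and active.
No repressor is bound and TemX is active, so *fenJ* is transcribed.
So FenJ is produced and active.
With repressor FenJ bound, *rudS* is not transcribed.
So RudS is not produced.
Ni²⁺ is present, so QuvV is active.
With repressor QuvV bound, *temE* is not transcribed.
So TemE is not produced.
Tagatose is absent, so JovJ is inactive.
Required activator JovJ is absent, so *kulE* is not transcribed.
So KulE is not produced.
Required activator RudS is absent, so *rudA* is not transcribed.

OFF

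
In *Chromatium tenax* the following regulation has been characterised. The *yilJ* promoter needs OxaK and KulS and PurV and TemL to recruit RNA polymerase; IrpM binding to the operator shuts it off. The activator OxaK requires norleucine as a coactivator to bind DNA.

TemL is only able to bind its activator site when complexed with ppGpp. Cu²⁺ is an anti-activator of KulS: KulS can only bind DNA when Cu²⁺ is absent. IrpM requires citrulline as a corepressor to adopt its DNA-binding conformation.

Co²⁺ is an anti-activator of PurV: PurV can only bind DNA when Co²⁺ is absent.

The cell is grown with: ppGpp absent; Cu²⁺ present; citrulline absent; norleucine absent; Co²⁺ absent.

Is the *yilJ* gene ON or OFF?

Norleucine is absent, so OxaK is inactive.
Citrulline is absent, so IrpM is inactive.
Cu²⁺ is present, so KulS is inactive.
Co²⁺ is absent, so PurV is active.
ppGpp is absent, so TemL is inactive.
Required activator OxaK is absent, so *yilJ* is not transcribed.

OFF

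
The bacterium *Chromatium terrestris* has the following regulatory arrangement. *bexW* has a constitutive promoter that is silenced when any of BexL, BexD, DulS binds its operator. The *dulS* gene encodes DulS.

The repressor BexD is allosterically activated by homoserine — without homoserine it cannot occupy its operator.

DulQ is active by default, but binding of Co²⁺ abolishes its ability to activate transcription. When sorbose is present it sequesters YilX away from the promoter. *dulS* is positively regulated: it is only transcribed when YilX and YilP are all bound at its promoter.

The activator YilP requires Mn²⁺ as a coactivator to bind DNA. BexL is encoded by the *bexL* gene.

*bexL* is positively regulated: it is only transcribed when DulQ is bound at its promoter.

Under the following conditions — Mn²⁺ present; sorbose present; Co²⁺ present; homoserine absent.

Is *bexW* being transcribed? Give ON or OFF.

ON

Co²⁺ is present, so DulQ is inactive.
Required activator DulQ is absent, so *bexL* is not transcribed.
So BexL is not produced.
Homoserine is absent, so BexD is inactive.
Sorbose is present, so YilX is inactive.
Mn²⁺ is present, so YilP is active.
Required activator YilX is absent, so *dulS* is not transcribed.
So DulS is not produced.
With no repressor bound, *bexW* is transcribed.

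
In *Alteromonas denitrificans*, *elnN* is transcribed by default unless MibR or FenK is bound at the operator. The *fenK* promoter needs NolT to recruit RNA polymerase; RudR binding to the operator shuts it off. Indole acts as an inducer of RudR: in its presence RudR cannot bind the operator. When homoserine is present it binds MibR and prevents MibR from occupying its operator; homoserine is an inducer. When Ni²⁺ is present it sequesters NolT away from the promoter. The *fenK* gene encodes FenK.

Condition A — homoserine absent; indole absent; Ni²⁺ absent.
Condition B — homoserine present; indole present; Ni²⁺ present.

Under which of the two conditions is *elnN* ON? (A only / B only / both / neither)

B only

Condition A:
Homoserine is absent, so MibR is active.
Indole is absent, so RudR is active.
Ni²⁺ is absent, so NolT is active.
With repressor RudR bound, *fenK* is not transcribed.
So FenK is not produced.
With repressor MibR bound, *elnN* is not transcribed.
→ *elnN* is OFF in A.
Condition B:
Homoserine is present, so MibR is inactive.
Indole is present, so RudR is inactive.
Ni²⁺ is present, so NolT is inactive.
Required activator NolT is absent, so *fenK* is not transcribed.
So FenK is not produced.
With no repressor bound, *elnN* is transcribed.
→ *elnN* is ON in B.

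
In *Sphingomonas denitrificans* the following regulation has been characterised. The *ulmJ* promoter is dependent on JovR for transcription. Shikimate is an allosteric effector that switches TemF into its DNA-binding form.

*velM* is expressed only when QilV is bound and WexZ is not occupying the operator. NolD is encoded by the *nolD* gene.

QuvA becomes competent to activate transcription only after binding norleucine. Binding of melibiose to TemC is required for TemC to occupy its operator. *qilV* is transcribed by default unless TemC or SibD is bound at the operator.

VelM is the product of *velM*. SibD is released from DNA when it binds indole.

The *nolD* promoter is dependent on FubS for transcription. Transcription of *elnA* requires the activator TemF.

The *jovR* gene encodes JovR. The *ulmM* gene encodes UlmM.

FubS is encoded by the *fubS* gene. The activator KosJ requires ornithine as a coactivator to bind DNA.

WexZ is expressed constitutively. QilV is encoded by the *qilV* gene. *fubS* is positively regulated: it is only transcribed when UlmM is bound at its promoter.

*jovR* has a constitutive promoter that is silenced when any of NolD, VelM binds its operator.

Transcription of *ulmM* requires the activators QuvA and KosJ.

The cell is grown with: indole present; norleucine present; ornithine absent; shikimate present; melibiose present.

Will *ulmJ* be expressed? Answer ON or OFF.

ON

Norleucine is present, so QuvA is active.
Ornithine is absent, so KosJ is inactive.
Required activator KosJ is absent, so *ulmM* is not transcribed.
So UlmM is not produced.
Required activator UlmM is absent, so *fubS* is not transcribed.
So FubS is not produced.
Required activator FubS is absent, so *nolD* is not transcribed.
So NolD is not produced.
WexZ is produced constitutively and is active.
Melibiose is present, so TemC is active.
Indole is present, so SibD is inactive.
With repressor TemC bound, *qilV* is not transcribed.
So QilV is not produced.
With repressor WexZ bound, *velM* is not transcribed.
So VelM is not produced.
With no repressor bound, *jovR* is transcribed.
So JovR is produced and active.
No repressor is bound and JovR is active, so *ulmJ* is transcribed.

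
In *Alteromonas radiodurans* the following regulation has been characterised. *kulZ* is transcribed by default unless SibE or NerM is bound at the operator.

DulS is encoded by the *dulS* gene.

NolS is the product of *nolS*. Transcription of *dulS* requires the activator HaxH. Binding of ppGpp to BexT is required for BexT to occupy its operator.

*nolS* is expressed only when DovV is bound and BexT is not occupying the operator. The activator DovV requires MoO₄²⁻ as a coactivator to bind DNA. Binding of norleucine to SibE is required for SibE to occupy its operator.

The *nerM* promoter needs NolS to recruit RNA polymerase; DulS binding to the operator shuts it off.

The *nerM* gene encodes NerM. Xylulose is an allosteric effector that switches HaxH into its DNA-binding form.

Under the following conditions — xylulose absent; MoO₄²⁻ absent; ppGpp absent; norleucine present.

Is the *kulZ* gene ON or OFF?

OFF

Norleucine is present, so SibE is active.
MoO₄²⁻ is absent, so DovV is inactive.
ppGpp is absent, so BexT is inactive.
Required activator DovV is absent, so *nolS* is not transcribed.
So NolS is not produced.
Xylulose is absent, so HaxH is inactive.
Required activator HaxH is absent, so *dulS* is not transcribed.
So DulS is not produced.
Required activator NolS is absent, so *nerM* is not transcribed.
So NerM is not produced.
With repressor SibE bound, *kulZ* is not transcribed.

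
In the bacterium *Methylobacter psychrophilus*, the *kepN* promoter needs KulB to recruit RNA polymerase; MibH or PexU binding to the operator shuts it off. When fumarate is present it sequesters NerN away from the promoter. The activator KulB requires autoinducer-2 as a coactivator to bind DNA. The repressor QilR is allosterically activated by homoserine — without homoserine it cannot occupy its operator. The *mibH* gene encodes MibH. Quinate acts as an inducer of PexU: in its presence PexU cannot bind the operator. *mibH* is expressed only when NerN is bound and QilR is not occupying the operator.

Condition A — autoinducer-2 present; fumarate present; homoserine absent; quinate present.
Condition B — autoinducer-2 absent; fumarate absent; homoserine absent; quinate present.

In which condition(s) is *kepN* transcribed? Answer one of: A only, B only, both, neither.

A only

Condition A:
Autoinducer-2 is present, so KulB is active.
Fumarate is present, so NerN is inactive.
Homoserine is absent, so QilR is inactive.
Required activator NerN is absent, so *mibH* is not transcribed.
So MibH is not produced.
Quinate is present, so PexU is inactive.
No repressor is bound and KulB is active, so *kepN* is transcribed.
→ *kepN* is ON in A.
Condition B:
Autoinducer-2 is absent, so KulB is inactive.
Fumarate is absent, so NerN is active.
Homoserine is absent, so QilR is inactive.
No repressor is bound and NerN is active, so *mibH* is transcribed.
So MibH is produced and active.
Quinate is present, so PexU is inactive.
With repressor MibH bound, *kepN* is not transcribed.
→ *kepN* is OFF in B.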